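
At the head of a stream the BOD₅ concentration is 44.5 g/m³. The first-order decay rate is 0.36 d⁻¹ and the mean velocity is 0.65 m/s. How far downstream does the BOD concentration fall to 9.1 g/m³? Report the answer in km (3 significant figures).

248 km

From C = C₀·e^(−kt), t = ln(C₀/C)/k = ln(44.5/9.1)/0.36 = 1.587/0.36 = 4.409 d.
Distance = v·t = 0.65 m/s × 3.809e+05 s = 2.476e+05 m = 247.6 km.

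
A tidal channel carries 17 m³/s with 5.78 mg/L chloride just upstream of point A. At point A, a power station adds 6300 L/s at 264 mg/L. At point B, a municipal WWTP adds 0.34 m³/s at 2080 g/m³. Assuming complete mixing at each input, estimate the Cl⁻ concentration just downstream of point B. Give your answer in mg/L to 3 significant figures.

104 mg/L

6300 L/s = 6.3 m³/s.
After input A: C = (17·5.78 + 6.3·264) / 23.3 = 75.6 mg/L.
After input B: C = (23.3·75.6 + 0.34·2080) / 23.64 = 104.4 mg/L.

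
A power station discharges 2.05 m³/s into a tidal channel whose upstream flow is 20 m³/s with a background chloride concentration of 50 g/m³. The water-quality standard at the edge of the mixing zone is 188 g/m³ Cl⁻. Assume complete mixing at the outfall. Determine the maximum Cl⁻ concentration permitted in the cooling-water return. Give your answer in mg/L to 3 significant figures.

Mass balance: 188·22.05 = 2.05·Cₑ + 20·50.
Cₑ = (4145 − 1000) / 2.05 = 1534 mg/L.

1530 mg/L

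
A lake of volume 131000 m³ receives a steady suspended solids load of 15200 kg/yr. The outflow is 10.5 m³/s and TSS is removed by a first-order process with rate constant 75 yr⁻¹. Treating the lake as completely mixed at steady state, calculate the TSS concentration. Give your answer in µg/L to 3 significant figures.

44.6 µg/L

Outflow Q = 10.5 m³/s × 3.156e+07 s/yr = 3.314e+08 m³/yr.
Steady-state CSTR mass balance: W = Q·C + k·V·C, so C = W/(Q + kV).
Q + kV = 3.314e+08 + 75·131000 = 3.412e+08 m³/yr.
C = 15200/3.412e+08 = 4.455e-05 kg/m³ = 0.04455 mg/L = 44.55 µg/L.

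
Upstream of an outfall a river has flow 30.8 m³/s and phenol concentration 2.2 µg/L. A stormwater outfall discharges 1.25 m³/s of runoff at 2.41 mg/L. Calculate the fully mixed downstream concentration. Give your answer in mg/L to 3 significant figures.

2.2 µg/L = 0.0022 mg/L.
By mass balance at complete mixing, C = (1.25·2.41 + 30.8·0.0022) / (1.25 + 30.8) = 3.08/32.05 = 0.09611 mg/L.

0.0961 mg/L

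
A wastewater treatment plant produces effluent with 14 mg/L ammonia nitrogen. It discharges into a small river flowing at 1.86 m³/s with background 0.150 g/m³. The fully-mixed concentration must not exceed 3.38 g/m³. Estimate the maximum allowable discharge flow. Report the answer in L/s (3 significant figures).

Mass balance at complete mixing: C_std·(Q_w + Q_r) = Q_w·C_e + Q_r·C_b.
Rearranging, Q_w = Q_r·(C_std − C_b)/(C_e − C_std) = 1.86·(3.38 − 0.15) / (14 − 3.38) = 0.5657 m³/s.
= 565.7 L/s.

566 L/s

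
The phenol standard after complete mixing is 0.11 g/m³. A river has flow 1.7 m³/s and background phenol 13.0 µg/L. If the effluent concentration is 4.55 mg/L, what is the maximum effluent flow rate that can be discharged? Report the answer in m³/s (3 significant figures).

13.0 µg/L = 0.013 mg/L.
Mass balance at complete mixing: C_std·(Q_w + Q_r) = Q_w·C_e + Q_r·C_b.
Rearranging, Q_w = Q_r·(C_std − C_b)/(C_e − C_std) = 1.7·(0.11 − 0.013) / (4.55 − 0.11) = 0.03714 m³/s.

0.0371 m³/s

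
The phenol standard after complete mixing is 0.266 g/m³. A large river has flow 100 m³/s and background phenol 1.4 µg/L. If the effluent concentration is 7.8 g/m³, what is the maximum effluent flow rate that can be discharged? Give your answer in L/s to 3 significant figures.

1.4 µg/L = 0.0014 mg/L.
Mass balance at complete mixing: C_std·(Q_w + Q_r) = Q_w·C_e + Q_r·C_b.
Rearranging, Q_w = Q_r·(C_std − C_b)/(C_e − C_std) = 100·(0.266 − 0.0014) / (7.8 − 0.266) = 3.512 m³/s.
= 3512 L/s.

3510 L/s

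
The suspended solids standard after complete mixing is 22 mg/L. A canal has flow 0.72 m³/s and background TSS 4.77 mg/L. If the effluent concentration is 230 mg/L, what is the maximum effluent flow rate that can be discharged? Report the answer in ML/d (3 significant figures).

Mass balance at complete mixing: C_std·(Q_w + Q_r) = Q_w·C_e + Q_r·C_b.
Rearranging, Q_w = Q_r·(C_std − C_b)/(C_e − C_std) = 0.72·(22 − 4.77) / (230 − 22) = 0.05964 m³/s.
= 5.153 ML/d.

5.15 ML/d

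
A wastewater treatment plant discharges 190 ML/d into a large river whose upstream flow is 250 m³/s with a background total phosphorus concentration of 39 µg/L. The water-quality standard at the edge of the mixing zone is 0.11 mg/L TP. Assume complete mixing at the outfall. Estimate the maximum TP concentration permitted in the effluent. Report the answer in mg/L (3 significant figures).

190 ML/d = 2.199 m³/s.
39 µg/L = 0.039 mg/L.
Mass balance: 0.11·252.2 = 2.199·Cₑ + 250·0.039.
Cₑ = (27.74 − 9.75) / 2.199 = 8.182 mg/L.

8.18 mg/L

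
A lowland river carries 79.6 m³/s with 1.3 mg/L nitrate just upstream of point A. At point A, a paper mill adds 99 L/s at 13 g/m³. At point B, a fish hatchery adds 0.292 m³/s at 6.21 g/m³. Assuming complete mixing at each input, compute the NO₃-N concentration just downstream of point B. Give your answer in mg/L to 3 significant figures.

99 L/s = 0.099 m³/s.
After input A: C = (79.6·1.3 + 0.099·13) / 79.7 = 1.315 mg/L.
After input B: C = (79.7·1.315 + 0.292·6.21) / 79.99 = 1.332 mg/L.

1.33 mg/L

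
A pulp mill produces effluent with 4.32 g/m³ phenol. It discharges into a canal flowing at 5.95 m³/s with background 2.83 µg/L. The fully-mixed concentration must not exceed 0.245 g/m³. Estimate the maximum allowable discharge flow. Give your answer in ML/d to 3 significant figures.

30.6 ML/d

2.83 µg/L = 0.00283 mg/L.
Mass balance at complete mixing: C_std·(Q_w + Q_r) = Q_w·C_e + Q_r·C_b.
Rearranging, Q_w = Q_r·(C_std − C_b)/(C_e − C_std) = 5.95·(0.245 − 0.00283) / (4.32 − 0.245) = 0.3536 m³/s.
= 30.55 ML/d.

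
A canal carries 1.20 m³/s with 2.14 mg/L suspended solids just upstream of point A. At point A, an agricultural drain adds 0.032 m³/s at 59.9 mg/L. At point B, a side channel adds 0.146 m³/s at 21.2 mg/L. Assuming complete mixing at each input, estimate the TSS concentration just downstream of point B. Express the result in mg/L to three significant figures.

After input A: C = (1.2·2.14 + 0.032·59.9) / 1.232 = 3.64 mg/L.
After input B: C = (1.232·3.64 + 0.146·21.2) / 1.378 = 5.501 mg/L.

5.50 mg/L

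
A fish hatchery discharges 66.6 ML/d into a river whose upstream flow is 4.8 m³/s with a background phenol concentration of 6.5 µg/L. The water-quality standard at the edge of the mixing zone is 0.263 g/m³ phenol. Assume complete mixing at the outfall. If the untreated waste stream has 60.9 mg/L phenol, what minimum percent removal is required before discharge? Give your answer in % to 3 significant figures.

96.9 %

66.6 ML/d = 0.7708 m³/s.
6.5 µg/L = 0.0065 mg/L.
Mass balance: 0.263·5.571 = 0.7708·Cₑ + 4.8·0.0065.
Cₑ = (1.465 − 0.0312) / 0.7708 = 1.86 mg/L.
Required removal = 1 − 1.86/60.9 = 96.95 %.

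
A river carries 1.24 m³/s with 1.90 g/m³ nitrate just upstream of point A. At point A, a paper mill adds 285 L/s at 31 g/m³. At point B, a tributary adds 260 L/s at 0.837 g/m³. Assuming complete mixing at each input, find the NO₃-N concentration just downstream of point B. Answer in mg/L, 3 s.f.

6.39 mg/L

285 L/s = 0.285 m³/s.
After input A: C = (1.24·1.9 + 0.285·31) / 1.525 = 7.338 mg/L.
260 L/s = 0.26 m³/s.
After input B: C = (1.525·7.338 + 0.26·0.837) / 1.785 = 6.391 mg/L.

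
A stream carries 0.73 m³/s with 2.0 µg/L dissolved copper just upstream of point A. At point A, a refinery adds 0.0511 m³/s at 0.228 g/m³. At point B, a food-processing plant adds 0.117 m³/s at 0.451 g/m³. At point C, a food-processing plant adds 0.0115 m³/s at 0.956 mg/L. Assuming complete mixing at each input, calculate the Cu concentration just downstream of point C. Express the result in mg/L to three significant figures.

2.0 µg/L = 0.002 mg/L.
After input A: C = (0.73·0.002 + 0.0511·0.228) / 0.7811 = 0.01679 mg/L.
After input B: C = (0.7811·0.01679 + 0.117·0.451) / 0.8981 = 0.07335 mg/L.
After input C: C = (0.8981·0.07335 + 0.0115·0.956) / 0.9096 = 0.08451 mg/L.

0.0845 mg/L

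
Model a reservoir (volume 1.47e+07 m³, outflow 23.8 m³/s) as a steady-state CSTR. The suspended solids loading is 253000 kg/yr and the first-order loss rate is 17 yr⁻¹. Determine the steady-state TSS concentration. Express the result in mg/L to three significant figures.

Outflow Q = 23.8 m³/s × 3.156e+07 s/yr = 7.511e+08 m³/yr.
Steady-state CSTR mass balance: W = Q·C + k·V·C, so C = W/(Q + kV).
Q + kV = 7.511e+08 + 17·1.47e+07 = 1.001e+09 m³/yr.
C = 253000/1.001e+09 = 0.0002528 kg/m³ = 0.2528 mg/L.

0.253 mg/L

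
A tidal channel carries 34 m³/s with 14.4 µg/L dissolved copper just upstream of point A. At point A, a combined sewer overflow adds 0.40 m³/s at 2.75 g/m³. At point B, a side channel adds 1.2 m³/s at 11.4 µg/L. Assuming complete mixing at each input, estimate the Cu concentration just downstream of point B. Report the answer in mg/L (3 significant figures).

0.0450 mg/L

14.4 µg/L = 0.0144 mg/L.
After input A: C = (34·0.0144 + 0.4·2.75) / 34.4 = 0.04621 mg/L.
11.4 µg/L = 0.0114 mg/L.
After input B: C = (34.4·0.04621 + 1.2·0.0114) / 35.6 = 0.04504 mg/L.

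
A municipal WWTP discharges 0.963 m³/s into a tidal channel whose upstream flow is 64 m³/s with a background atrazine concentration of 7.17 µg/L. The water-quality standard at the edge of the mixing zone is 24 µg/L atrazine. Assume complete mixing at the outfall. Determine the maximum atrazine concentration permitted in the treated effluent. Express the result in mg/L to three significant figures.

7.17 µg/L = 0.00717 mg/L.
24 µg/L = 0.024 mg/L.
Mass balance: 0.024·64.96 = 0.963·Cₑ + 64·0.00717.
Cₑ = (1.559 − 0.4589) / 0.963 = 1.143 mg/L.

1.14 mg/L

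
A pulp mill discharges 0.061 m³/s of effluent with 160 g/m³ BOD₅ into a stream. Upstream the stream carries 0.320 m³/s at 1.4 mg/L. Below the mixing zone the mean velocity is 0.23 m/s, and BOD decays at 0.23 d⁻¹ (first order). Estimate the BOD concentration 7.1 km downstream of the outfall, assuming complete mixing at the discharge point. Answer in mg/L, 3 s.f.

24.7 mg/L

After complete mixing, C₀ = (0.061·160 + 0.32·1.4) / 0.381 = 26.79 mg/L.
Travel time t = 7100 m / 0.23 m/s = 3.087e+04 s = 0.3573 d.
C = 26.79·exp(−0.23·0.3573) = 26.79·0.9211 = 24.68 mg/L.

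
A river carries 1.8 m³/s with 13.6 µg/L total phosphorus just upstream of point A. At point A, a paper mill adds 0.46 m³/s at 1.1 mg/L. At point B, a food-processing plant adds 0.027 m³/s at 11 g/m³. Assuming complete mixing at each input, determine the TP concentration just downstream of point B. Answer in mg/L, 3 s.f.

0.362 mg/L

13.6 µg/L = 0.0136 mg/L.
After input A: C = (1.8·0.0136 + 0.46·1.1) / 2.26 = 0.2347 mg/L.
After input B: C = (2.26·0.2347 + 0.027·11) / 2.287 = 0.3618 mg/L.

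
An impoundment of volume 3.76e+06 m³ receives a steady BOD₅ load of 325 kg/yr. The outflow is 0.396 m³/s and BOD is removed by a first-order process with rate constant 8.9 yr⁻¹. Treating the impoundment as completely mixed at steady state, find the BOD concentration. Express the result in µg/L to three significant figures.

7.07 µg/L

Outflow Q = 0.396 m³/s × 3.156e+07 s/yr = 1.25e+07 m³/yr.
Steady-state CSTR mass balance: W = Q·C + k·V·C, so C = W/(Q + kV).
Q + kV = 1.25e+07 + 8.9·3.76e+06 = 4.596e+07 m³/yr.
C = 325/4.596e+07 = 7.071e-06 kg/m³ = 0.007071 mg/L = 7.071 µg/L.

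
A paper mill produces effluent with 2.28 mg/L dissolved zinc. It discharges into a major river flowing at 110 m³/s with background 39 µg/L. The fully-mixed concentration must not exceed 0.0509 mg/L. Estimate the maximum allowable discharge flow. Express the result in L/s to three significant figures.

587 L/s

39 µg/L = 0.039 mg/L.
Mass balance at complete mixing: C_std·(Q_w + Q_r) = Q_w·C_e + Q_r·C_b.
Rearranging, Q_w = Q_r·(C_std − C_b)/(C_e − C_std) = 110·(0.0509 − 0.039) / (2.28 − 0.0509) = 0.5872 m³/s.
= 587.2 L/s.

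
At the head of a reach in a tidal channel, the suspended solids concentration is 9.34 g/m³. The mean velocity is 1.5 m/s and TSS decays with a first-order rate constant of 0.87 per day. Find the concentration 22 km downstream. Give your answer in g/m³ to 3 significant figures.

8.06 g/m³

Travel time t = 22 km / 1.5 m/s = 2.2e+04/1.5 = 1.467e+04 s = 0.1698 d.
First-order decay: C = 9.34·exp(−0.87·0.1698) = 9.34·0.8627 = 8.058 g/m³.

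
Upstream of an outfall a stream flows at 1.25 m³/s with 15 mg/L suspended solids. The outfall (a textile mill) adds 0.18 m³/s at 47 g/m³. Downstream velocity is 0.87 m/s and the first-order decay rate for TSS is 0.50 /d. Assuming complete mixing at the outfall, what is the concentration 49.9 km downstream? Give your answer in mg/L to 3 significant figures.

13.7 mg/L

After complete mixing, C₀ = (0.18·47 + 1.25·15) / 1.43 = 19.03 mg/L.
Travel time t = 4.99e+04 m / 0.87 m/s = 5.736e+04 s = 0.6638 d.
C = 19.03·exp(−0.50·0.6638) = 19.03·0.7175 = 13.65 mg/L.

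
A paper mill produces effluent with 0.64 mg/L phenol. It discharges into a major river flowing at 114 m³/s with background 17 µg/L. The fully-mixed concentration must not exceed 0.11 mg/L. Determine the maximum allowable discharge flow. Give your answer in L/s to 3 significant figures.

20000 L/s

17 µg/L = 0.017 mg/L.
Mass balance at complete mixing: C_std·(Q_w + Q_r) = Q_w·C_e + Q_r·C_b.
Rearranging, Q_w = Q_r·(C_std − C_b)/(C_e − C_std) = 114·(0.11 − 0.017) / (0.64 − 0.11) = 20 m³/s.
= 2e+04 L/s.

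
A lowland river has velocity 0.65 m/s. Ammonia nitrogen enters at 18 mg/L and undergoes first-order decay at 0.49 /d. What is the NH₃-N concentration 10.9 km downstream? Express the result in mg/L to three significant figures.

Travel time t = 10.9 km / 0.65 m/s = 1.09e+04/0.65 = 1.677e+04 s = 0.1941 d.
First-order decay: C = 18·exp(−0.49·0.1941) = 18·0.9093 = 16.37 mg/L.

16.4 mg/L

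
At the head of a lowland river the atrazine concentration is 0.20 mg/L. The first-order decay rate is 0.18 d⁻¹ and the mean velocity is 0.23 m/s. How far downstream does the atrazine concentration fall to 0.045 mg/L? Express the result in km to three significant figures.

From C = C₀·e^(−kt), t = ln(C₀/C)/k = ln(0.20/0.045)/0.18 = 1.492/0.18 = 8.287 d.
Distance = v·t = 0.23 m/s × 7.16e+05 s = 1.647e+05 m = 164.7 km.

165 km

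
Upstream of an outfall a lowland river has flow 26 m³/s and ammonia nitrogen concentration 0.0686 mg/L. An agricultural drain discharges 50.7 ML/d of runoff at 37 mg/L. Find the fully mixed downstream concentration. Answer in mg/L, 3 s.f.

0.884 mg/L

50.7 ML/d = 0.5868 m³/s.
Conservation of mass across the mixing zone: C = (0.5868·37 + 26·0.0686) / (0.5868 + 26) = 23.5/26.59 = 0.8837 mg/L.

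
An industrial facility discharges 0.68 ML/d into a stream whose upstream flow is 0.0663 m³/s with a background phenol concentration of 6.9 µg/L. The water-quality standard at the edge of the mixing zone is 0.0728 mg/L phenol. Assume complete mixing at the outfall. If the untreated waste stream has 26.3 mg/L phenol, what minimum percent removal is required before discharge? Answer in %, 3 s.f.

0.68 ML/d = 0.00787 m³/s.
6.9 µg/L = 0.0069 mg/L.
Mass balance: 0.0728·0.07417 = 0.00787·Cₑ + 0.0663·0.0069.
Cₑ = (0.0054 − 0.0004575) / 0.00787 = 0.6279 mg/L.
Required removal = 1 − 0.6279/26.3 = 97.61 %.

97.6 %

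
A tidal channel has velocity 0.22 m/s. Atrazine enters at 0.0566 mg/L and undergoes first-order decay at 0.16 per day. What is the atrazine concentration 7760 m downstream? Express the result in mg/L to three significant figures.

0.0530 mg/L

Travel time t = 7760 m / 0.22 m/s = 7760/0.22 = 3.527e+04 s = 0.4082 d.
First-order decay: C = 0.0566·exp(−0.16·0.4082) = 0.0566·0.9368 = 0.05302 mg/L.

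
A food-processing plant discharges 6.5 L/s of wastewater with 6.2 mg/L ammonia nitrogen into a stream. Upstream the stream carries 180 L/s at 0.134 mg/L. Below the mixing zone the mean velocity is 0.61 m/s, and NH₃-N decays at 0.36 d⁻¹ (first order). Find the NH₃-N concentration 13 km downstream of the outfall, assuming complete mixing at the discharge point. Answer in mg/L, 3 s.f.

0.316 mg/L

6.5 L/s = 0.0065 m³/s.
180 L/s = 0.18 m³/s.
After complete mixing, C₀ = (0.0065·6.2 + 0.18·0.134) / 0.1865 = 0.3454 mg/L.
Travel time t = 1.3e+04 m / 0.61 m/s = 2.131e+04 s = 0.2467 d.
C = 0.3454·exp(−0.36·0.2467) = 0.3454·0.915 = 0.3161 mg/L.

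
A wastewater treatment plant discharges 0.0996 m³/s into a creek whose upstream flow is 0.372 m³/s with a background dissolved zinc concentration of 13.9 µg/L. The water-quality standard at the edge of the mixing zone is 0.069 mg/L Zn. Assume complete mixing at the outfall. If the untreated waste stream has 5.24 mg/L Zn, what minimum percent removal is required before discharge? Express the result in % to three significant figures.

94.8 %

13.9 µg/L = 0.0139 mg/L.
Mass balance: 0.069·0.4716 = 0.0996·Cₑ + 0.372·0.0139.
Cₑ = (0.03254 − 0.005171) / 0.0996 = 0.2748 mg/L.
Required removal = 1 − 0.2748/5.24 = 94.76 %.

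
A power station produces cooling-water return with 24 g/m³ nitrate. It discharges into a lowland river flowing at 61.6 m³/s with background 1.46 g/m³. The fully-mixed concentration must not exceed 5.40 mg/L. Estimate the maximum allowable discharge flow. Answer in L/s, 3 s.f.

13000 L/s

Mass balance at complete mixing: C_std·(Q_w + Q_r) = Q_w·C_e + Q_r·C_b.
Rearranging, Q_w = Q_r·(C_std − C_b)/(C_e − C_std) = 61.6·(5.4 − 1.46) / (24 − 5.4) = 13.05 m³/s.
= 1.305e+04 L/s.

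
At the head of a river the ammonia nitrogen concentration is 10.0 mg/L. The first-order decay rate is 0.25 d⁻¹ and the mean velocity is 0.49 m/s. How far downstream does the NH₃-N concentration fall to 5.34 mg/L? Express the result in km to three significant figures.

From C = C₀·e^(−kt), t = ln(C₀/C)/k = ln(10.0/5.34)/0.25 = 0.6274/0.25 = 2.509 d.
Distance = v·t = 0.49 m/s × 2.168e+05 s = 1.062e+05 m = 106.2 km.

106 km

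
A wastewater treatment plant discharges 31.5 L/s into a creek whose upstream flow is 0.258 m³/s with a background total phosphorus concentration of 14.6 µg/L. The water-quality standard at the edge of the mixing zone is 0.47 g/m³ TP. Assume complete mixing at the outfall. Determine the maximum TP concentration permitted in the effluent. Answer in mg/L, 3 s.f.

31.5 L/s = 0.0315 m³/s.
14.6 µg/L = 0.0146 mg/L.
Mass balance: 0.47·0.2895 = 0.0315·Cₑ + 0.258·0.0146.
Cₑ = (0.1361 − 0.003767) / 0.0315 = 4.2 mg/L.

4.20 mg/L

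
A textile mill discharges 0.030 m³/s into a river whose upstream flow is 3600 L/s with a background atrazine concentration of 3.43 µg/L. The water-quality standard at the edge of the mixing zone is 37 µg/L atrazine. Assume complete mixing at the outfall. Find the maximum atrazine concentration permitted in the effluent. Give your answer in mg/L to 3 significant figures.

3600 L/s = 3.6 m³/s.
3.43 µg/L = 0.00343 mg/L.
37 µg/L = 0.037 mg/L.
Mass balance: 0.037·3.63 = 0.03·Cₑ + 3.6·0.00343.
Cₑ = (0.1343 − 0.01235) / 0.03 = 4.065 mg/L.

4.07 mg/L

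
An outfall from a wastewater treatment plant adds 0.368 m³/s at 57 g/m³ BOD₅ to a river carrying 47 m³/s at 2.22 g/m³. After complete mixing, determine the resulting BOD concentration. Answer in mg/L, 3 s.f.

2.65 mg/L

Conservation of mass across the mixing zone: C = (0.368·57 + 47·2.22) / (0.368 + 47) = 125.3/47.37 = 2.646 mg/L.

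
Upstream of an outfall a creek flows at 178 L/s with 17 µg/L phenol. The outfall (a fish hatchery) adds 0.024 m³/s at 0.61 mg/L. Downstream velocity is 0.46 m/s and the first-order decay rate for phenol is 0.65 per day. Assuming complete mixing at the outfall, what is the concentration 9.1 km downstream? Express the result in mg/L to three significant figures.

178 L/s = 0.178 m³/s.
17 µg/L = 0.017 mg/L.
After complete mixing, C₀ = (0.024·0.61 + 0.178·0.017) / 0.202 = 0.08746 mg/L.
Travel time t = 9100 m / 0.46 m/s = 1.978e+04 s = 0.229 d.
C = 0.08746·exp(−0.65·0.229) = 0.08746·0.8617 = 0.07536 mg/L.

0.0754 mg/L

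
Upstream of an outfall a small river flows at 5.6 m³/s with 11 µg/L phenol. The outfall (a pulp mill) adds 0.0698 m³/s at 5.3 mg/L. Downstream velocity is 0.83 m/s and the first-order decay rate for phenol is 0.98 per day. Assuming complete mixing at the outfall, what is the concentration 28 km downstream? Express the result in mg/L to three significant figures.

0.0519 mg/L

11 µg/L = 0.011 mg/L.
After complete mixing, C₀ = (0.0698·5.3 + 5.6·0.011) / 5.67 = 0.07611 mg/L.
Travel time t = 2.8e+04 m / 0.83 m/s = 3.373e+04 s = 0.3905 d.
C = 0.07611·exp(−0.98·0.3905) = 0.07611·0.6821 = 0.05191 mg/L.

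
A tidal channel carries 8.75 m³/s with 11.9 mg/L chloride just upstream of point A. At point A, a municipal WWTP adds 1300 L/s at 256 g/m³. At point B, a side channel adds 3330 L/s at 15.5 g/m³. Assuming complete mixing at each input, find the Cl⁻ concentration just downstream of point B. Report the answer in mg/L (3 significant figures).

1300 L/s = 1.3 m³/s.
After input A: C = (8.75·11.9 + 1.3·256) / 10.05 = 43.48 mg/L.
3330 L/s = 3.33 m³/s.
After input B: C = (10.05·43.48 + 3.33·15.5) / 13.38 = 36.51 mg/L.

36.5 mg/L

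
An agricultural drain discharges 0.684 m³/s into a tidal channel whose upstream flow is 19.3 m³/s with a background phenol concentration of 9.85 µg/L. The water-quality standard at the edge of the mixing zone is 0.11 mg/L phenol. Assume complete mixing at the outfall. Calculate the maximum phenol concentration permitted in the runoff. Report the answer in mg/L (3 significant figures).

2.94 mg/L

9.85 µg/L = 0.00985 mg/L.
Mass balance: 0.11·19.98 = 0.684·Cₑ + 19.3·0.00985.
Cₑ = (2.198 − 0.1901) / 0.684 = 2.936 mg/L.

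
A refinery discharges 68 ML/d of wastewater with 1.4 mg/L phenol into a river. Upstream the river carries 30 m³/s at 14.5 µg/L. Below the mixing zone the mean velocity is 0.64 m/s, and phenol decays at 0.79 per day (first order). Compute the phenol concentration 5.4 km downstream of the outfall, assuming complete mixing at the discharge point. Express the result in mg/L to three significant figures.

68 ML/d = 0.787 m³/s.
14.5 µg/L = 0.0145 mg/L.
After complete mixing, C₀ = (0.787·1.4 + 30·0.0145) / 30.79 = 0.04992 mg/L.
Travel time t = 5400 m / 0.64 m/s = 8438 s = 0.09766 d.
C = 0.04992·exp(−0.79·0.09766) = 0.04992·0.9258 = 0.04621 mg/L.

0.0462 mg/L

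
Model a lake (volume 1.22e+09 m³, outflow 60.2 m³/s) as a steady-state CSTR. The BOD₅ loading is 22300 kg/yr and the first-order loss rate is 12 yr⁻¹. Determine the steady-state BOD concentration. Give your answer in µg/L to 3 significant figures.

Outflow Q = 60.2 m³/s × 3.156e+07 s/yr = 1.9e+09 m³/yr.
Steady-state CSTR mass balance: W = Q·C + k·V·C, so C = W/(Q + kV).
Q + kV = 1.9e+09 + 12·1.22e+09 = 1.654e+10 m³/yr.
C = 22300/1.654e+10 = 1.348e-06 kg/m³ = 0.001348 mg/L = 1.348 µg/L.

1.35 µg/L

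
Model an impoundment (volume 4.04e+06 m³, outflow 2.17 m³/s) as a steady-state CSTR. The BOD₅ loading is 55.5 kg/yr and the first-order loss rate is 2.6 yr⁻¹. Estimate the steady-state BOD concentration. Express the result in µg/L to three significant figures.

0.703 µg/L

Outflow Q = 2.17 m³/s × 3.156e+07 s/yr = 6.848e+07 m³/yr.
Steady-state CSTR mass balance: W = Q·C + k·V·C, so C = W/(Q + kV).
Q + kV = 6.848e+07 + 2.6·4.04e+06 = 7.898e+07 m³/yr.
C = 55.5/7.898e+07 = 7.027e-07 kg/m³ = 0.0007027 mg/L = 0.7027 µg/L.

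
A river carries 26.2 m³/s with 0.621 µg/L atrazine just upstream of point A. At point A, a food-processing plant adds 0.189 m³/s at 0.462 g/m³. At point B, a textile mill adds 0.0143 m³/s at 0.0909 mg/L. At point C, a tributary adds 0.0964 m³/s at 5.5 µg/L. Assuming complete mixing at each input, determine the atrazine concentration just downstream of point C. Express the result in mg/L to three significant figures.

0.00398 mg/L

0.621 µg/L = 0.000621 mg/L.
After input A: C = (26.2·0.000621 + 0.189·0.462) / 26.39 = 0.003925 mg/L.
After input B: C = (26.39·0.003925 + 0.0143·0.0909) / 26.4 = 0.003973 mg/L.
5.5 µg/L = 0.0055 mg/L.
After input C: C = (26.4·0.003973 + 0.0964·0.0055) / 26.5 = 0.003978 mg/L.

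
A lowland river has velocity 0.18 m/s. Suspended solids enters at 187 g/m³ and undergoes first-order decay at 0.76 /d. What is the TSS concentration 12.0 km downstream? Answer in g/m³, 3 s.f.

Travel time t = 12.0 km / 0.18 m/s = 1.2e+04/0.18 = 6.667e+04 s = 0.7716 d.
First-order decay: C = 187·exp(−0.76·0.7716) = 187·0.5563 = 104 g/m³.

104 g/m³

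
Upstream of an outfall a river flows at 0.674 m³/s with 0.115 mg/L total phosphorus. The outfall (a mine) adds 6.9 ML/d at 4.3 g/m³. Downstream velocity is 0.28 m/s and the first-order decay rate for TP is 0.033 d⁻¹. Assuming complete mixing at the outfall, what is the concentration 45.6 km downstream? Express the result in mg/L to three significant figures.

6.9 ML/d = 0.07986 m³/s.
After complete mixing, C₀ = (0.07986·4.3 + 0.674·0.115) / 0.7539 = 0.5583 mg/L.
Travel time t = 4.56e+04 m / 0.28 m/s = 1.629e+05 s = 1.885 d.
C = 0.5583·exp(−0.033·1.885) = 0.5583·0.9397 = 0.5247 mg/L.

0.525 mg/L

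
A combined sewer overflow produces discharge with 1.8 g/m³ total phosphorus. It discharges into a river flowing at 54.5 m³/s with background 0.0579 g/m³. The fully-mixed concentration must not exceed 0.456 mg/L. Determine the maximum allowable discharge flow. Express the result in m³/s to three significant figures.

Mass balance at complete mixing: C_std·(Q_w + Q_r) = Q_w·C_e + Q_r·C_b.
Rearranging, Q_w = Q_r·(C_std − C_b)/(C_e − C_std) = 54.5·(0.456 − 0.0579) / (1.8 − 0.456) = 16.14 m³/s.

16.1 m³/s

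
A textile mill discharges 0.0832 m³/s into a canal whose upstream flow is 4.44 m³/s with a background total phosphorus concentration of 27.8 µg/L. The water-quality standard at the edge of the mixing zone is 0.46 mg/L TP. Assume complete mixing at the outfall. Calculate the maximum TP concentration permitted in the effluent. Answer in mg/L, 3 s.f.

27.8 µg/L = 0.0278 mg/L.
Mass balance: 0.46·4.523 = 0.0832·Cₑ + 4.44·0.0278.
Cₑ = (2.081 − 0.1234) / 0.0832 = 23.52 mg/L.

23.5 mg/L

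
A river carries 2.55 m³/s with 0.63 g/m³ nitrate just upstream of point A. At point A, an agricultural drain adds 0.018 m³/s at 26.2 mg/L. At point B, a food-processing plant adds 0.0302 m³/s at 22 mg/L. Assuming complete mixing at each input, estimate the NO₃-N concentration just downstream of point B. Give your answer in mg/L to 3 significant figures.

1.06 mg/L

After input A: C = (2.55·0.63 + 0.018·26.2) / 2.568 = 0.8092 mg/L.
After input B: C = (2.568·0.8092 + 0.0302·22) / 2.598 = 1.056 mg/L.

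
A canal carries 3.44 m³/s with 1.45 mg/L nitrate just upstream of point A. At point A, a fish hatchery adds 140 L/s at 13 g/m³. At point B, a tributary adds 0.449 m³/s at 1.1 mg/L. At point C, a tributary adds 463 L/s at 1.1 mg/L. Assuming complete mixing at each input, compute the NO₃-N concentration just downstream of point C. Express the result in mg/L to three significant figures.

140 L/s = 0.14 m³/s.
After input A: C = (3.44·1.45 + 0.14·13) / 3.58 = 1.902 mg/L.
After input B: C = (3.58·1.902 + 0.449·1.1) / 4.029 = 1.812 mg/L.
463 L/s = 0.463 m³/s.
After input C: C = (4.029·1.812 + 0.463·1.1) / 4.492 = 1.739 mg/L.

1.74 mg/L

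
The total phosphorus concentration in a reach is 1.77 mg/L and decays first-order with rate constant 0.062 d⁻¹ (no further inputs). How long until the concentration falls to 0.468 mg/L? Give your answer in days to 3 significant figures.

21.5 d

t = ln(C₀/C)/k = ln(1.77/0.468)/0.062 = 1.33/0.062 = 21.46 d.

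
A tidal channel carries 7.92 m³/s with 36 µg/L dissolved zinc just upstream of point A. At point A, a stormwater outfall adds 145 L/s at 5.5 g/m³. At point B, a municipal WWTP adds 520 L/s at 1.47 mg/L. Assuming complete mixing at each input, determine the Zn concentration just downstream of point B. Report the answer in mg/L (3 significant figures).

0.215 mg/L

36 µg/L = 0.036 mg/L.
145 L/s = 0.145 m³/s.
After input A: C = (7.92·0.036 + 0.145·5.5) / 8.065 = 0.1342 mg/L.
520 L/s = 0.52 m³/s.
After input B: C = (8.065·0.1342 + 0.52·1.47) / 8.585 = 0.2151 mg/L.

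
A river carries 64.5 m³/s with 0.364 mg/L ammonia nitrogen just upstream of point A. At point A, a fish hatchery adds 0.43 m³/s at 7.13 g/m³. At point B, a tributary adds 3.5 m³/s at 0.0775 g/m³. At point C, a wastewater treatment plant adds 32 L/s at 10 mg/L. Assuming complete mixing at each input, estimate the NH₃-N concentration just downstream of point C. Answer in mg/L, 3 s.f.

After input A: C = (64.5·0.364 + 0.43·7.13) / 64.93 = 0.4088 mg/L.
After input B: C = (64.93·0.4088 + 3.5·0.0775) / 68.43 = 0.3919 mg/L.
32 L/s = 0.032 m³/s.
After input C: C = (68.43·0.3919 + 0.032·10) / 68.46 = 0.3964 mg/L.

0.396 mg/L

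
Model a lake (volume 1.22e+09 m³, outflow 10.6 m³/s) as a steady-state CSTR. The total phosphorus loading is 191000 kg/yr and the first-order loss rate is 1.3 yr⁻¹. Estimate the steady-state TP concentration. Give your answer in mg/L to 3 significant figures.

Outflow Q = 10.6 m³/s × 3.156e+07 s/yr = 3.345e+08 m³/yr.
Steady-state CSTR mass balance: W = Q·C + k·V·C, so C = W/(Q + kV).
Q + kV = 3.345e+08 + 1.3·1.22e+09 = 1.921e+09 m³/yr.
C = 191000/1.921e+09 = 9.945e-05 kg/m³ = 0.09945 mg/L.

0.0995 mg/L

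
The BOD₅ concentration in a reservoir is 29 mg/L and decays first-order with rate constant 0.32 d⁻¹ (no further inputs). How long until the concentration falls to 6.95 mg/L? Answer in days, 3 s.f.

t = ln(C₀/C)/k = ln(29/6.95)/0.32 = 1.429/0.32 = 4.464 d.

4.46 d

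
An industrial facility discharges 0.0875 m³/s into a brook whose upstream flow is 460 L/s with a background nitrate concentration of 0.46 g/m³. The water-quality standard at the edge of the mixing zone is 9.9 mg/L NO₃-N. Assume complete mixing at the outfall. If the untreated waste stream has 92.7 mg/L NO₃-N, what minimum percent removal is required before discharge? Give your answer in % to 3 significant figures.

35.8 %

460 L/s = 0.46 m³/s.
Mass balance: 9.9·0.5475 = 0.0875·Cₑ + 0.46·0.46.
Cₑ = (5.42 − 0.2116) / 0.0875 = 59.53 mg/L.
Required removal = 1 − 59.53/92.7 = 35.78 %.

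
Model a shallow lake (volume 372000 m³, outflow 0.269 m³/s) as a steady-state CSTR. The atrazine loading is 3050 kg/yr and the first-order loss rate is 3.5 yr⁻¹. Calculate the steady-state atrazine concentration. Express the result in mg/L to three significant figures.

Outflow Q = 0.269 m³/s × 3.156e+07 s/yr = 8.489e+06 m³/yr.
Steady-state CSTR mass balance: W = Q·C + k·V·C, so C = W/(Q + kV).
Q + kV = 8.489e+06 + 3.5·372000 = 9.791e+06 m³/yr.
C = 3050/9.791e+06 = 0.0003115 kg/m³ = 0.3115 mg/L.

0.312 mg/L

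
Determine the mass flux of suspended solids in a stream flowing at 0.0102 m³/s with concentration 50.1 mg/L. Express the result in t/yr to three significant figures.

Mass flux = Q·C = 0.0102 m³/s × 50.1 g/m³ = 0.511 g/s.
= 0.511 g/s × 31.56 = 16.13 t/yr.

16.1 t/yr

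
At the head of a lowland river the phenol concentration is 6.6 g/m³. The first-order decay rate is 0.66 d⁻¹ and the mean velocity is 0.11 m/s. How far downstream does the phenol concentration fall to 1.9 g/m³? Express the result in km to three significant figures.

17.9 km

From C = C₀·e^(−kt), t = ln(C₀/C)/k = ln(6.6/1.9)/0.66 = 1.245/0.66 = 1.887 d.
Distance = v·t = 0.11 m/s × 1.63e+05 s = 1.793e+04 m = 17.93 km.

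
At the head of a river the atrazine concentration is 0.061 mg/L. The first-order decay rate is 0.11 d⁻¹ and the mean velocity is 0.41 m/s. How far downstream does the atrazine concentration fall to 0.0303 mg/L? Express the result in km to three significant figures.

225 km

From C = C₀·e^(−kt), t = ln(C₀/C)/k = ln(0.061/0.0303)/0.11 = 0.6997/0.11 = 6.361 d.
Distance = v·t = 0.41 m/s × 5.496e+05 s = 2.253e+05 m = 225.3 km.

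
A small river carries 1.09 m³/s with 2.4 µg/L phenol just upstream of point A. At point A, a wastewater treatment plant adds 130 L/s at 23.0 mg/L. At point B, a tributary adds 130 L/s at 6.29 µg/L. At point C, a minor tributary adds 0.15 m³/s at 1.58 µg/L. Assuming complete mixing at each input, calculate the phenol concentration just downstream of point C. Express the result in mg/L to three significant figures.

2.4 µg/L = 0.0024 mg/L.
130 L/s = 0.13 m³/s.
After input A: C = (1.09·0.0024 + 0.13·23) / 1.22 = 2.453 mg/L.
130 L/s = 0.13 m³/s.
6.29 µg/L = 0.00629 mg/L.
After input B: C = (1.22·2.453 + 0.13·0.00629) / 1.35 = 2.217 mg/L.
1.58 µg/L = 0.00158 mg/L.
After input C: C = (1.35·2.217 + 0.15·0.00158) / 1.5 = 1.996 mg/L.

2.00 mg/L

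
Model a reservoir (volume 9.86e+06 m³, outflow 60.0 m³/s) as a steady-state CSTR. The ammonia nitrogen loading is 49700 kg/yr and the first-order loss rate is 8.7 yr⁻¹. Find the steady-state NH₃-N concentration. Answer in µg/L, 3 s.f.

25.1 µg/L

Outflow Q = 60.0 m³/s × 3.156e+07 s/yr = 1.893e+09 m³/yr.
Steady-state CSTR mass balance: W = Q·C + k·V·C, so C = W/(Q + kV).
Q + kV = 1.893e+09 + 8.7·9.86e+06 = 1.979e+09 m³/yr.
C = 49700/1.979e+09 = 2.511e-05 kg/m³ = 0.02511 mg/L = 25.11 µg/L.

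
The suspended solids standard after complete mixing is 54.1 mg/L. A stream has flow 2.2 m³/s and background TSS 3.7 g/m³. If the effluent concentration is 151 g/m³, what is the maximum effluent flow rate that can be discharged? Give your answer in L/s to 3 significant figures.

Mass balance at complete mixing: C_std·(Q_w + Q_r) = Q_w·C_e + Q_r·C_b.
Rearranging, Q_w = Q_r·(C_std − C_b)/(C_e − C_std) = 2.2·(54.1 − 3.7) / (151 − 54.1) = 1.144 m³/s.
= 1144 L/s.

1140 L/s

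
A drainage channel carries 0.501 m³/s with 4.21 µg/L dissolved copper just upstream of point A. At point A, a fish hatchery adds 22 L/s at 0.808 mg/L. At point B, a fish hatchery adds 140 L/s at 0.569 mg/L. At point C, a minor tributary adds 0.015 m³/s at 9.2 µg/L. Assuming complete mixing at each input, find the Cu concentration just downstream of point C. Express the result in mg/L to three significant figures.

4.21 µg/L = 0.00421 mg/L.
22 L/s = 0.022 m³/s.
After input A: C = (0.501·0.00421 + 0.022·0.808) / 0.523 = 0.03802 mg/L.
140 L/s = 0.14 m³/s.
After input B: C = (0.523·0.03802 + 0.14·0.569) / 0.663 = 0.1501 mg/L.
9.2 µg/L = 0.0092 mg/L.
After input C: C = (0.663·0.1501 + 0.015·0.0092) / 0.678 = 0.147 mg/L.

0.147 mg/L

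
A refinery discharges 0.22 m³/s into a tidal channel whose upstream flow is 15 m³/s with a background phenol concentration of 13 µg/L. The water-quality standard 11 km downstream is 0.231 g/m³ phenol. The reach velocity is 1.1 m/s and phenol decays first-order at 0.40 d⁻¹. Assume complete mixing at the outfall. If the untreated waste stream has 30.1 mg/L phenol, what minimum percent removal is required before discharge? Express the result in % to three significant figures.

47.3 %

13 µg/L = 0.013 mg/L.
Travel time to the compliance point: t = 1.1e+04/1.1 = 1e+04 s = 0.1157 d; decay factor exp(−0.40·0.1157) = 0.9548.
So the concentration just after mixing may be at most 0.231/0.9548 = 0.2419 mg/L.
Mass balance: 0.2419·15.22 = 0.22·Cₑ + 15·0.013.
Cₑ = (3.682 − 0.195) / 0.22 = 15.85 mg/L.
Required removal = 1 − 15.85/30.1 = 47.34 %.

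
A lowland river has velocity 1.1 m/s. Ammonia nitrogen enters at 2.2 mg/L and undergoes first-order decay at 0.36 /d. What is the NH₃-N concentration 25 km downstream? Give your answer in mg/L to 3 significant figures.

2.00 mg/L

Travel time t = 25 km / 1.1 m/s = 2.5e+04/1.1 = 2.273e+04 s = 0.263 d.
First-order decay: C = 2.2·exp(−0.36·0.263) = 2.2·0.9096 = 2.001 mg/L.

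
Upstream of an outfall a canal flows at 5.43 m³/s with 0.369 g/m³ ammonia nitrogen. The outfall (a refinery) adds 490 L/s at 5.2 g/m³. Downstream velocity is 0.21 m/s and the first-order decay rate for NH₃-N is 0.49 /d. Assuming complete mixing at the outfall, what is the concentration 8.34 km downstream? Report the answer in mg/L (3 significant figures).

490 L/s = 0.49 m³/s.
After complete mixing, C₀ = (0.49·5.2 + 5.43·0.369) / 5.92 = 0.7689 mg/L.
Travel time t = 8340 m / 0.21 m/s = 3.971e+04 s = 0.4597 d.
C = 0.7689·exp(−0.49·0.4597) = 0.7689·0.7983 = 0.6138 mg/L.

0.614 mg/L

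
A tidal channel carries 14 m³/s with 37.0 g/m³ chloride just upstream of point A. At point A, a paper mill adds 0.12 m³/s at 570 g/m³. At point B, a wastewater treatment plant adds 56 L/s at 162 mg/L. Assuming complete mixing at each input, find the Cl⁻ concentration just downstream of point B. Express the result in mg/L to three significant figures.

After input A: C = (14·37 + 0.12·570) / 14.12 = 41.53 mg/L.
56 L/s = 0.056 m³/s.
After input B: C = (14.12·41.53 + 0.056·162) / 14.18 = 42.01 mg/L.

42.0 mg/L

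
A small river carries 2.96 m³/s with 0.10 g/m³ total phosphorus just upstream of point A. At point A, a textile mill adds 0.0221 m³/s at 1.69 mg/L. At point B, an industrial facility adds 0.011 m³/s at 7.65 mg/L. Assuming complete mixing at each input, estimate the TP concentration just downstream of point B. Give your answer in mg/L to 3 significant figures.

0.139 mg/L

After input A: C = (2.96·0.1 + 0.0221·1.69) / 2.982 = 0.1118 mg/L.
After input B: C = (2.982·0.1118 + 0.011·7.65) / 2.993 = 0.1395 mg/L.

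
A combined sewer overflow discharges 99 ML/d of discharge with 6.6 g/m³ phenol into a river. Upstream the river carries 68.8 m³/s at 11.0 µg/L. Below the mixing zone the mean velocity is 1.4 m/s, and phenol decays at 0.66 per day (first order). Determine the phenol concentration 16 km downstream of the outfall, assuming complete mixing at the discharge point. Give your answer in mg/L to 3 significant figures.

99 ML/d = 1.146 m³/s.
11.0 µg/L = 0.011 mg/L.
After complete mixing, C₀ = (1.146·6.6 + 68.8·0.011) / 69.95 = 0.1189 mg/L.
Travel time t = 1.6e+04 m / 1.4 m/s = 1.143e+04 s = 0.1323 d.
C = 0.1189·exp(−0.66·0.1323) = 0.1189·0.9164 = 0.109 mg/L.

0.109 mg/L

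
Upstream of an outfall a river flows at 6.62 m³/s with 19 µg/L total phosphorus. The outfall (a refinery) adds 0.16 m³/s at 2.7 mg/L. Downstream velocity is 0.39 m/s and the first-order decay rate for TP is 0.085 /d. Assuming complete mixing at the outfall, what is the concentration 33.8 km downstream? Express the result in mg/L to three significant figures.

0.0755 mg/L

19 µg/L = 0.019 mg/L.
After complete mixing, C₀ = (0.16·2.7 + 6.62·0.019) / 6.78 = 0.08227 mg/L.
Travel time t = 3.38e+04 m / 0.39 m/s = 8.667e+04 s = 1.003 d.
C = 0.08227·exp(−0.085·1.003) = 0.08227·0.9183 = 0.07554 mg/L.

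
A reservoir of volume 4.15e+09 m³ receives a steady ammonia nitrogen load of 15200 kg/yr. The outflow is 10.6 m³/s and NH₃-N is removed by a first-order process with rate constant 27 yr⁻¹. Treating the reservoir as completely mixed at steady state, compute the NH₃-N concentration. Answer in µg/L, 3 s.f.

0.135 µg/L

Outflow Q = 10.6 m³/s × 3.156e+07 s/yr = 3.345e+08 m³/yr.
Steady-state CSTR mass balance: W = Q·C + k·V·C, so C = W/(Q + kV).
Q + kV = 3.345e+08 + 27·4.15e+09 = 1.124e+11 m³/yr.
C = 15200/1.124e+11 = 1.352e-07 kg/m³ = 0.0001352 mg/L = 0.1352 µg/L.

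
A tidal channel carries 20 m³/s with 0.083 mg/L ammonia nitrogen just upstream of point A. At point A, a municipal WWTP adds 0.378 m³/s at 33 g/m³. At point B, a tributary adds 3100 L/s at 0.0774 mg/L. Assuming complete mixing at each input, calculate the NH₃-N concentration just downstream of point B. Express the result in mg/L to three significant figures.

0.612 mg/L

After input A: C = (20·0.083 + 0.378·33) / 20.38 = 0.6936 mg/L.
3100 L/s = 3.1 m³/s.
After input B: C = (20.38·0.6936 + 3.1·0.0774) / 23.48 = 0.6122 mg/L.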